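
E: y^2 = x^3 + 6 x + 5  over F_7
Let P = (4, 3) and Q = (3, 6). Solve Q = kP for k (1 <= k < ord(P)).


Enumerate multiples of P until we hit Q = (3, 6):
  1P = (4, 3)
  2P = (3, 6)
Match found at i = 2.

k = 2


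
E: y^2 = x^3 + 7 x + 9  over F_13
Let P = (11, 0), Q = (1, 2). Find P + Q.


P != Q, so use the chord formula.
s = (y2 - y1) / (x2 - x1) = (2) / (3) mod 13 = 5
x3 = s^2 - x1 - x2 mod 13 = 5^2 - 11 - 1 = 0
y3 = s (x1 - x3) - y1 mod 13 = 5 * (11 - 0) - 0 = 3

P + Q = (0, 3)


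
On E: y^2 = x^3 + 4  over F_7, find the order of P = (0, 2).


Compute successive multiples of P until we hit O:
  1P = (0, 2)
  2P = (0, 5)
  3P = O

ord(P) = 3


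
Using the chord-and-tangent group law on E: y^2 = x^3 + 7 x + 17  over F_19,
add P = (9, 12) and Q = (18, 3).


P != Q, so use the chord formula.
s = (y2 - y1) / (x2 - x1) = (10) / (9) mod 19 = 18
x3 = s^2 - x1 - x2 mod 19 = 18^2 - 9 - 18 = 12
y3 = s (x1 - x3) - y1 mod 19 = 18 * (9 - 12) - 12 = 10

P + Q = (12, 10)


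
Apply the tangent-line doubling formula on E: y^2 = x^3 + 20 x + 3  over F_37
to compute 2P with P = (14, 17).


Doubling: s = (3 x1^2 + a) / (2 y1)
s = (3*14^2 + 20) / (2*17) mod 37 = 7
x3 = s^2 - 2 x1 mod 37 = 7^2 - 2*14 = 21
y3 = s (x1 - x3) - y1 mod 37 = 7 * (14 - 21) - 17 = 8

2P = (21, 8)


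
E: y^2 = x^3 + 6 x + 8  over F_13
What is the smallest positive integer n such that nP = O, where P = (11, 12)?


Compute successive multiples of P until we hit O:
  1P = (11, 12)
  2P = (7, 4)
  3P = (12, 12)
  4P = (3, 1)
  5P = (8, 10)
  6P = (6, 0)
  7P = (8, 3)
  8P = (3, 12)
  ... (continuing to 12P)
  12P = O

ord(P) = 12


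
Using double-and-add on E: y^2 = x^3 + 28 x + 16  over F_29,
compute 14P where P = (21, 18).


k = 14 = 1110_2 (binary, LSB first: 0111)
Double-and-add from P = (21, 18):
  bit 0 = 0: acc unchanged = O
  bit 1 = 1: acc = O + (0, 4) = (0, 4)
  bit 2 = 1: acc = (0, 4) + (5, 22) = (1, 4)
  bit 3 = 1: acc = (1, 4) + (28, 25) = (16, 23)

14P = (16, 23)


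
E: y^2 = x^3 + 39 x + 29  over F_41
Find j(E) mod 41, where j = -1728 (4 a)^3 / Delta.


Delta = -16(4 a^3 + 27 b^2) mod 41 = 9
-1728 * (4 a)^3 = -1728 * (4*39)^3 mod 41 = 38
j = 38 * 9^(-1) mod 41 = 27

j = 27 (mod 41)


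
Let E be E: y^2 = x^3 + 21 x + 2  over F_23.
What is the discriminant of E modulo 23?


4 a^3 + 27 b^2 = 4*21^3 + 27*2^2 = 37044 + 108 = 37152
Delta = -16 * (37152) = -594432
Delta mod 23 = 3

Delta = 3 (mod 23)


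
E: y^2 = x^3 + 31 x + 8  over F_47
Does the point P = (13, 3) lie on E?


Check whether y^2 = x^3 + 31 x + 8 (mod 47) for (x, y) = (13, 3).
LHS: y^2 = 3^2 mod 47 = 9
RHS: x^3 + 31 x + 8 = 13^3 + 31*13 + 8 mod 47 = 23
LHS != RHS

No, not on the curve


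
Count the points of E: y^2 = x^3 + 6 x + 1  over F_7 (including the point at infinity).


For each x in F_7, count y with y^2 = x^3 + 6 x + 1 mod 7:
  x = 0: RHS = 1, y in [1, 6]  -> 2 point(s)
  x = 1: RHS = 1, y in [1, 6]  -> 2 point(s)
  x = 2: RHS = 0, y in [0]  -> 1 point(s)
  x = 3: RHS = 4, y in [2, 5]  -> 2 point(s)
  x = 5: RHS = 2, y in [3, 4]  -> 2 point(s)
  x = 6: RHS = 1, y in [1, 6]  -> 2 point(s)
Affine points: 11. Add the point at infinity: total = 12.

#E(F_7) = 12


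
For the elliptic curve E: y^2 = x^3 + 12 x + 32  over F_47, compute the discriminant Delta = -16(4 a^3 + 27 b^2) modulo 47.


4 a^3 + 27 b^2 = 4*12^3 + 27*32^2 = 6912 + 27648 = 34560
Delta = -16 * (34560) = -552960
Delta mod 47 = 42

Delta = 42 (mod 47)


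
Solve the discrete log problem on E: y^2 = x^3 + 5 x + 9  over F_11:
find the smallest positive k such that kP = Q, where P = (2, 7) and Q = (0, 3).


Enumerate multiples of P until we hit Q = (0, 3):
  1P = (2, 7)
  2P = (0, 8)
  3P = (1, 9)
  4P = (1, 2)
  5P = (0, 3)
Match found at i = 5.

k = 5


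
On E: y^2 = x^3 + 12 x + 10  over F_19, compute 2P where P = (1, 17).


Doubling: s = (3 x1^2 + a) / (2 y1)
s = (3*1^2 + 12) / (2*17) mod 19 = 1
x3 = s^2 - 2 x1 mod 19 = 1^2 - 2*1 = 18
y3 = s (x1 - x3) - y1 mod 19 = 1 * (1 - 18) - 17 = 4

2P = (18, 4)


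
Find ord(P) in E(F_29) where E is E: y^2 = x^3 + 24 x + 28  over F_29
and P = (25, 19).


Compute successive multiples of P until we hit O:
  1P = (25, 19)
  2P = (14, 11)
  3P = (26, 4)
  4P = (0, 12)
  5P = (27, 28)
  6P = (19, 8)
  7P = (23, 4)
  8P = (1, 16)
  ... (continuing to 33P)
  33P = O

ord(P) = 33


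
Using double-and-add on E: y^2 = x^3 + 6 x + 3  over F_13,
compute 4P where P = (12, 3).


k = 4 = 100_2 (binary, LSB first: 001)
Double-and-add from P = (12, 3):
  bit 0 = 0: acc unchanged = O
  bit 1 = 0: acc unchanged = O
  bit 2 = 1: acc = O + (1, 6) = (1, 6)

4P = (1, 6)


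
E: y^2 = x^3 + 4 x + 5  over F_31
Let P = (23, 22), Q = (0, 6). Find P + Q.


P != Q, so use the chord formula.
s = (y2 - y1) / (x2 - x1) = (15) / (8) mod 31 = 29
x3 = s^2 - x1 - x2 mod 31 = 29^2 - 23 - 0 = 12
y3 = s (x1 - x3) - y1 mod 31 = 29 * (23 - 12) - 22 = 18

P + Q = (12, 18)


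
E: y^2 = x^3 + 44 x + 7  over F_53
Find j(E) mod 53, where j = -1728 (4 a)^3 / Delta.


Delta = -16(4 a^3 + 27 b^2) mod 53 = 48
-1728 * (4 a)^3 = -1728 * (4*44)^3 mod 53 = 35
j = 35 * 48^(-1) mod 53 = 46

j = 46 (mod 53)


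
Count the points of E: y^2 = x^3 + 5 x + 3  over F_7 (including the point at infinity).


For each x in F_7, count y with y^2 = x^3 + 5 x + 3 mod 7:
  x = 1: RHS = 2, y in [3, 4]  -> 2 point(s)
  x = 2: RHS = 0, y in [0]  -> 1 point(s)
  x = 6: RHS = 4, y in [2, 5]  -> 2 point(s)
Affine points: 5. Add the point at infinity: total = 6.

#E(F_7) = 6


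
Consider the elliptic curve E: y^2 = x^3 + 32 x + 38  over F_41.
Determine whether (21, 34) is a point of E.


Check whether y^2 = x^3 + 32 x + 38 (mod 41) for (x, y) = (21, 34).
LHS: y^2 = 34^2 mod 41 = 8
RHS: x^3 + 32 x + 38 = 21^3 + 32*21 + 38 mod 41 = 8
LHS = RHS

Yes, on the curve


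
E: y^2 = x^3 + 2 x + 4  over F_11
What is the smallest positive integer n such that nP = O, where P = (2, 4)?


Compute successive multiples of P until we hit O:
  1P = (2, 4)
  2P = (8, 2)
  3P = (6, 1)
  4P = (7, 8)
  5P = (0, 2)
  6P = (10, 10)
  7P = (3, 9)
  8P = (9, 5)
  ... (continuing to 17P)
  17P = O

ord(P) = 17


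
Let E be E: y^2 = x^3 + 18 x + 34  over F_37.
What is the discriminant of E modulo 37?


4 a^3 + 27 b^2 = 4*18^3 + 27*34^2 = 23328 + 31212 = 54540
Delta = -16 * (54540) = -872640
Delta mod 37 = 5

Delta = 5 (mod 37)


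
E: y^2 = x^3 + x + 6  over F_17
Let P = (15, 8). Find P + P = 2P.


Doubling: s = (3 x1^2 + a) / (2 y1)
s = (3*15^2 + 1) / (2*8) mod 17 = 4
x3 = s^2 - 2 x1 mod 17 = 4^2 - 2*15 = 3
y3 = s (x1 - x3) - y1 mod 17 = 4 * (15 - 3) - 8 = 6

2P = (3, 6)


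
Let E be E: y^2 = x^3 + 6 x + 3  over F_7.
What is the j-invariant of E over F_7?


Delta = -16(4 a^3 + 27 b^2) mod 7 = 5
-1728 * (4 a)^3 = -1728 * (4*6)^3 mod 7 = 6
j = 6 * 5^(-1) mod 7 = 4

j = 4 (mod 7)


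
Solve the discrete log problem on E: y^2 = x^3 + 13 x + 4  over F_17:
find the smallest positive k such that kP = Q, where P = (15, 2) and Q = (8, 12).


Enumerate multiples of P until we hit Q = (8, 12):
  1P = (15, 2)
  2P = (8, 12)
Match found at i = 2.

k = 2


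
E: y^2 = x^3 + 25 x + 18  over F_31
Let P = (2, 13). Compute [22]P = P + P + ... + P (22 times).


k = 22 = 10110_2 (binary, LSB first: 01101)
Double-and-add from P = (2, 13):
  bit 0 = 0: acc unchanged = O
  bit 1 = 1: acc = O + (21, 16) = (21, 16)
  bit 2 = 1: acc = (21, 16) + (28, 3) = (0, 7)
  bit 3 = 0: acc unchanged = (0, 7)
  bit 4 = 1: acc = (0, 7) + (19, 6) = (26, 27)

22P = (26, 27)


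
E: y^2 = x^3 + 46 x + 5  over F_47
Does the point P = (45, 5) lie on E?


Check whether y^2 = x^3 + 46 x + 5 (mod 47) for (x, y) = (45, 5).
LHS: y^2 = 5^2 mod 47 = 25
RHS: x^3 + 46 x + 5 = 45^3 + 46*45 + 5 mod 47 = 46
LHS != RHS

No, not on the curve


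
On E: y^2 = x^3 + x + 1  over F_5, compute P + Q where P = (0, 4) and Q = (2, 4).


P != Q, so use the chord formula.
s = (y2 - y1) / (x2 - x1) = (0) / (2) mod 5 = 0
x3 = s^2 - x1 - x2 mod 5 = 0^2 - 0 - 2 = 3
y3 = s (x1 - x3) - y1 mod 5 = 0 * (0 - 3) - 4 = 1

P + Q = (3, 1)


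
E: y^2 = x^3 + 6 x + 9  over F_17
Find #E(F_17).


For each x in F_17, count y with y^2 = x^3 + 6 x + 9 mod 17:
  x = 0: RHS = 9, y in [3, 14]  -> 2 point(s)
  x = 1: RHS = 16, y in [4, 13]  -> 2 point(s)
  x = 8: RHS = 8, y in [5, 12]  -> 2 point(s)
  x = 10: RHS = 15, y in [7, 10]  -> 2 point(s)
  x = 14: RHS = 15, y in [7, 10]  -> 2 point(s)
  x = 16: RHS = 2, y in [6, 11]  -> 2 point(s)
Affine points: 12. Add the point at infinity: total = 13.

#E(F_17) = 13


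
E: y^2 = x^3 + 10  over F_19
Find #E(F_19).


For each x in F_19, count y with y^2 = x^3 + 0 x + 10 mod 19:
  x = 1: RHS = 11, y in [7, 12]  -> 2 point(s)
  x = 4: RHS = 17, y in [6, 13]  -> 2 point(s)
  x = 6: RHS = 17, y in [6, 13]  -> 2 point(s)
  x = 7: RHS = 11, y in [7, 12]  -> 2 point(s)
  x = 8: RHS = 9, y in [3, 16]  -> 2 point(s)
  x = 9: RHS = 17, y in [6, 13]  -> 2 point(s)
  x = 11: RHS = 11, y in [7, 12]  -> 2 point(s)
  x = 12: RHS = 9, y in [3, 16]  -> 2 point(s)
  x = 18: RHS = 9, y in [3, 16]  -> 2 point(s)
Affine points: 18. Add the point at infinity: total = 19.

#E(F_19) = 19


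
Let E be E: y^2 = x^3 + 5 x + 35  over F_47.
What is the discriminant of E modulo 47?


4 a^3 + 27 b^2 = 4*5^3 + 27*35^2 = 500 + 33075 = 33575
Delta = -16 * (33575) = -537200
Delta mod 47 = 10

Delta = 10 (mod 47)


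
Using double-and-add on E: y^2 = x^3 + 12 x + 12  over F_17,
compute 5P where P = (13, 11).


k = 5 = 101_2 (binary, LSB first: 101)
Double-and-add from P = (13, 11):
  bit 0 = 1: acc = O + (13, 11) = (13, 11)
  bit 1 = 0: acc unchanged = (13, 11)
  bit 2 = 1: acc = (13, 11) + (1, 5) = (16, 13)

5P = (16, 13)


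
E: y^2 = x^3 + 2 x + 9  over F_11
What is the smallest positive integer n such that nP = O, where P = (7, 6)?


Compute successive multiples of P until we hit O:
  1P = (7, 6)
  2P = (0, 3)
  3P = (8, 3)
  4P = (5, 10)
  5P = (3, 8)
  6P = (4, 9)
  7P = (1, 10)
  8P = (1, 1)
  ... (continuing to 15P)
  15P = O

ord(P) = 15


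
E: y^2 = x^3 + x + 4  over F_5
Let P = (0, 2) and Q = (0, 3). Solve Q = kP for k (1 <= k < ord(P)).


Enumerate multiples of P until we hit Q = (0, 3):
  1P = (0, 2)
  2P = (1, 4)
  3P = (3, 2)
  4P = (2, 3)
  5P = (2, 2)
  6P = (3, 3)
  7P = (1, 1)
  8P = (0, 3)
Match found at i = 8.

k = 8


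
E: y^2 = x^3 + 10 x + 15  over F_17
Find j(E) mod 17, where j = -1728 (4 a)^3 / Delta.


Delta = -16(4 a^3 + 27 b^2) mod 17 = 11
-1728 * (4 a)^3 = -1728 * (4*10)^3 mod 17 = 4
j = 4 * 11^(-1) mod 17 = 5

j = 5 (mod 17)


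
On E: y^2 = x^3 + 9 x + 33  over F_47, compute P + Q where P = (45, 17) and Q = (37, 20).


P != Q, so use the chord formula.
s = (y2 - y1) / (x2 - x1) = (3) / (39) mod 47 = 29
x3 = s^2 - x1 - x2 mod 47 = 29^2 - 45 - 37 = 7
y3 = s (x1 - x3) - y1 mod 47 = 29 * (45 - 7) - 17 = 4

P + Q = (7, 4)


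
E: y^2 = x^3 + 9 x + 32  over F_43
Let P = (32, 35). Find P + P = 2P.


Doubling: s = (3 x1^2 + a) / (2 y1)
s = (3*32^2 + 9) / (2*35) mod 43 = 9
x3 = s^2 - 2 x1 mod 43 = 9^2 - 2*32 = 17
y3 = s (x1 - x3) - y1 mod 43 = 9 * (32 - 17) - 35 = 14

2P = (17, 14)


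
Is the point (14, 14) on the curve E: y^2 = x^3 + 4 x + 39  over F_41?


Check whether y^2 = x^3 + 4 x + 39 (mod 41) for (x, y) = (14, 14).
LHS: y^2 = 14^2 mod 41 = 32
RHS: x^3 + 4 x + 39 = 14^3 + 4*14 + 39 mod 41 = 10
LHS != RHS

No, not on the curve


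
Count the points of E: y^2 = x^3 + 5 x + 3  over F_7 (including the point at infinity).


For each x in F_7, count y with y^2 = x^3 + 5 x + 3 mod 7:
  x = 1: RHS = 2, y in [3, 4]  -> 2 point(s)
  x = 2: RHS = 0, y in [0]  -> 1 point(s)
  x = 6: RHS = 4, y in [2, 5]  -> 2 point(s)
Affine points: 5. Add the point at infinity: total = 6.

#E(F_7) = 6


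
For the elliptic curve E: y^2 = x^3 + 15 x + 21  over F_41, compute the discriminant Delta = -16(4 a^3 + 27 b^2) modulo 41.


4 a^3 + 27 b^2 = 4*15^3 + 27*21^2 = 13500 + 11907 = 25407
Delta = -16 * (25407) = -406512
Delta mod 41 = 3

Delta = 3 (mod 41)


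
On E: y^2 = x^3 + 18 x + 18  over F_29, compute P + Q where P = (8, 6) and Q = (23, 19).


P != Q, so use the chord formula.
s = (y2 - y1) / (x2 - x1) = (13) / (15) mod 29 = 26
x3 = s^2 - x1 - x2 mod 29 = 26^2 - 8 - 23 = 7
y3 = s (x1 - x3) - y1 mod 29 = 26 * (8 - 7) - 6 = 20

P + Q = (7, 20)


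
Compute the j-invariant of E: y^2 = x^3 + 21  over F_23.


Delta = -16(4 a^3 + 27 b^2) mod 23 = 20
-1728 * (4 a)^3 = -1728 * (4*0)^3 mod 23 = 0
j = 0 * 20^(-1) mod 23 = 0

j = 0 (mod 23)


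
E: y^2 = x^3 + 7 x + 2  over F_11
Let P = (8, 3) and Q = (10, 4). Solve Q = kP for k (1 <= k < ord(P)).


Enumerate multiples of P until we hit Q = (10, 4):
  1P = (8, 3)
  2P = (10, 4)
Match found at i = 2.

k = 2


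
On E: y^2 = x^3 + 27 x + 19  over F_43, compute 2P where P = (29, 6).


Doubling: s = (3 x1^2 + a) / (2 y1)
s = (3*29^2 + 27) / (2*6) mod 43 = 19
x3 = s^2 - 2 x1 mod 43 = 19^2 - 2*29 = 2
y3 = s (x1 - x3) - y1 mod 43 = 19 * (29 - 2) - 6 = 34

2P = (2, 34)


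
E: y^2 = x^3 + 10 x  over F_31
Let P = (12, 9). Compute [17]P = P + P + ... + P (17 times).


k = 17 = 10001_2 (binary, LSB first: 10001)
Double-and-add from P = (12, 9):
  bit 0 = 1: acc = O + (12, 9) = (12, 9)
  bit 1 = 0: acc unchanged = (12, 9)
  bit 2 = 0: acc unchanged = (12, 9)
  bit 3 = 0: acc unchanged = (12, 9)
  bit 4 = 1: acc = (12, 9) + (0, 0) = (6, 11)

17P = (6, 11)


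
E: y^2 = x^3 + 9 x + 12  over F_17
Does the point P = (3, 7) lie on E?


Check whether y^2 = x^3 + 9 x + 12 (mod 17) for (x, y) = (3, 7).
LHS: y^2 = 7^2 mod 17 = 15
RHS: x^3 + 9 x + 12 = 3^3 + 9*3 + 12 mod 17 = 15
LHS = RHS

Yes, on the curve


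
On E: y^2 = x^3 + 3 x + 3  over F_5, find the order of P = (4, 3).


Compute successive multiples of P until we hit O:
  1P = (4, 3)
  2P = (3, 3)
  3P = (3, 2)
  4P = (4, 2)
  5P = O

ord(P) = 5


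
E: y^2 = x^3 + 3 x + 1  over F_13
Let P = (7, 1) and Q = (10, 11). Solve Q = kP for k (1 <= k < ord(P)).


Enumerate multiples of P until we hit Q = (10, 11):
  1P = (7, 1)
  2P = (8, 2)
  3P = (12, 7)
  4P = (10, 11)
Match found at i = 4.

k = 4


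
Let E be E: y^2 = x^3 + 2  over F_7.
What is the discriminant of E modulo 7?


4 a^3 + 27 b^2 = 4*0^3 + 27*2^2 = 0 + 108 = 108
Delta = -16 * (108) = -1728
Delta mod 7 = 1

Delta = 1 (mod 7)


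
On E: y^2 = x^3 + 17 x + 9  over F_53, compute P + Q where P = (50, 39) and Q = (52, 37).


P != Q, so use the chord formula.
s = (y2 - y1) / (x2 - x1) = (51) / (2) mod 53 = 52
x3 = s^2 - x1 - x2 mod 53 = 52^2 - 50 - 52 = 5
y3 = s (x1 - x3) - y1 mod 53 = 52 * (50 - 5) - 39 = 22

P + Q = (5, 22)


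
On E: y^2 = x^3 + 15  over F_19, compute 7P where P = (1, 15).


k = 7 = 111_2 (binary, LSB first: 111)
Double-and-add from P = (1, 15):
  bit 0 = 1: acc = O + (1, 15) = (1, 15)
  bit 1 = 1: acc = (1, 15) + (2, 2) = (14, 2)
  bit 2 = 1: acc = (14, 2) + (5, 8) = (11, 15)

7P = (11, 15)


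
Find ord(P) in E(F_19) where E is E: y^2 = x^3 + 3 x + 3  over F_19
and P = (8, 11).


Compute successive multiples of P until we hit O:
  1P = (8, 11)
  2P = (10, 11)
  3P = (1, 8)
  4P = (16, 10)
  5P = (6, 3)
  6P = (2, 13)
  7P = (7, 14)
  8P = (13, 4)
  ... (continuing to 20P)
  20P = O

ord(P) = 20


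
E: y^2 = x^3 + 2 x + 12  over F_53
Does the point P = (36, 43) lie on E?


Check whether y^2 = x^3 + 2 x + 12 (mod 53) for (x, y) = (36, 43).
LHS: y^2 = 43^2 mod 53 = 47
RHS: x^3 + 2 x + 12 = 36^3 + 2*36 + 12 mod 53 = 47
LHS = RHS

Yes, on the curve


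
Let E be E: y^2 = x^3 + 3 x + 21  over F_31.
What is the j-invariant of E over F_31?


Delta = -16(4 a^3 + 27 b^2) mod 31 = 22
-1728 * (4 a)^3 = -1728 * (4*3)^3 mod 31 = 29
j = 29 * 22^(-1) mod 31 = 14

j = 14 (mod 31)


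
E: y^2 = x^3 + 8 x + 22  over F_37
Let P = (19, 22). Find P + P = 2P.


Doubling: s = (3 x1^2 + a) / (2 y1)
s = (3*19^2 + 8) / (2*22) mod 37 = 29
x3 = s^2 - 2 x1 mod 37 = 29^2 - 2*19 = 26
y3 = s (x1 - x3) - y1 mod 37 = 29 * (19 - 26) - 22 = 34

2P = (26, 34)


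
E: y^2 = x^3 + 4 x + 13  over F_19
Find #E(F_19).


For each x in F_19, count y with y^2 = x^3 + 4 x + 13 mod 19:
  x = 4: RHS = 17, y in [6, 13]  -> 2 point(s)
  x = 5: RHS = 6, y in [5, 14]  -> 2 point(s)
  x = 6: RHS = 6, y in [5, 14]  -> 2 point(s)
  x = 7: RHS = 4, y in [2, 17]  -> 2 point(s)
  x = 8: RHS = 6, y in [5, 14]  -> 2 point(s)
  x = 11: RHS = 1, y in [1, 18]  -> 2 point(s)
  x = 13: RHS = 1, y in [1, 18]  -> 2 point(s)
  x = 14: RHS = 1, y in [1, 18]  -> 2 point(s)
  x = 15: RHS = 9, y in [3, 16]  -> 2 point(s)
  x = 17: RHS = 16, y in [4, 15]  -> 2 point(s)
Affine points: 20. Add the point at infinity: total = 21.

#E(F_19) = 21


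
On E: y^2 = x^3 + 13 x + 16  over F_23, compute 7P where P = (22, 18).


k = 7 = 111_2 (binary, LSB first: 111)
Double-and-add from P = (22, 18):
  bit 0 = 1: acc = O + (22, 18) = (22, 18)
  bit 1 = 1: acc = (22, 18) + (11, 15) = (3, 6)
  bit 2 = 1: acc = (3, 6) + (7, 6) = (13, 17)

7P = (13, 17)


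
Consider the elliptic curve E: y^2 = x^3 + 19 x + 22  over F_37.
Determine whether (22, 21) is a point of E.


Check whether y^2 = x^3 + 19 x + 22 (mod 37) for (x, y) = (22, 21).
LHS: y^2 = 21^2 mod 37 = 34
RHS: x^3 + 19 x + 22 = 22^3 + 19*22 + 22 mod 37 = 25
LHS != RHS

No, not on the curve


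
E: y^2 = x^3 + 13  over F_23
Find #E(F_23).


For each x in F_23, count y with y^2 = x^3 + 0 x + 13 mod 23:
  x = 0: RHS = 13, y in [6, 17]  -> 2 point(s)
  x = 4: RHS = 8, y in [10, 13]  -> 2 point(s)
  x = 5: RHS = 0, y in [0]  -> 1 point(s)
  x = 9: RHS = 6, y in [11, 12]  -> 2 point(s)
  x = 10: RHS = 1, y in [1, 22]  -> 2 point(s)
  x = 12: RHS = 16, y in [4, 19]  -> 2 point(s)
  x = 13: RHS = 2, y in [5, 18]  -> 2 point(s)
  x = 17: RHS = 4, y in [2, 21]  -> 2 point(s)
  x = 18: RHS = 3, y in [7, 16]  -> 2 point(s)
  x = 19: RHS = 18, y in [8, 15]  -> 2 point(s)
  x = 20: RHS = 9, y in [3, 20]  -> 2 point(s)
  x = 22: RHS = 12, y in [9, 14]  -> 2 point(s)
Affine points: 23. Add the point at infinity: total = 24.

#E(F_23) = 24


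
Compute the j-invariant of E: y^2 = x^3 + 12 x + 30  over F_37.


Delta = -16(4 a^3 + 27 b^2) mod 37 = 34
-1728 * (4 a)^3 = -1728 * (4*12)^3 mod 37 = 26
j = 26 * 34^(-1) mod 37 = 16

j = 16 (mod 37)


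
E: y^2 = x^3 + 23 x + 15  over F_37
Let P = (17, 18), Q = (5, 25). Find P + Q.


P != Q, so use the chord formula.
s = (y2 - y1) / (x2 - x1) = (7) / (25) mod 37 = 21
x3 = s^2 - x1 - x2 mod 37 = 21^2 - 17 - 5 = 12
y3 = s (x1 - x3) - y1 mod 37 = 21 * (17 - 12) - 18 = 13

P + Q = (12, 13)


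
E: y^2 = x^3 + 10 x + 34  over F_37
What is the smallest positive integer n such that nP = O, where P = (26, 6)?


Compute successive multiples of P until we hit O:
  1P = (26, 6)
  2P = (29, 21)
  3P = (7, 15)
  4P = (32, 28)
  5P = (13, 17)
  6P = (2, 5)
  7P = (2, 32)
  8P = (13, 20)
  ... (continuing to 13P)
  13P = O

ord(P) = 13


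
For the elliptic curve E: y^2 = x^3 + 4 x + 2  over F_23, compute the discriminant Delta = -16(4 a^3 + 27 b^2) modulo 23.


4 a^3 + 27 b^2 = 4*4^3 + 27*2^2 = 256 + 108 = 364
Delta = -16 * (364) = -5824
Delta mod 23 = 18

Delta = 18 (mod 23)


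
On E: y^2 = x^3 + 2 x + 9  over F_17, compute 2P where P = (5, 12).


Doubling: s = (3 x1^2 + a) / (2 y1)
s = (3*5^2 + 2) / (2*12) mod 17 = 11
x3 = s^2 - 2 x1 mod 17 = 11^2 - 2*5 = 9
y3 = s (x1 - x3) - y1 mod 17 = 11 * (5 - 9) - 12 = 12

2P = (9, 12)


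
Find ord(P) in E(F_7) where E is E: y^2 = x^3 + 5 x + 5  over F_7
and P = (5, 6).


Compute successive multiples of P until we hit O:
  1P = (5, 6)
  2P = (1, 2)
  3P = (2, 4)
  4P = (2, 3)
  5P = (1, 5)
  6P = (5, 1)
  7P = O

ord(P) = 7


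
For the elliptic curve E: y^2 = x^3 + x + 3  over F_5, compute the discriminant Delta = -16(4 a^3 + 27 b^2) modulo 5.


4 a^3 + 27 b^2 = 4*1^3 + 27*3^2 = 4 + 243 = 247
Delta = -16 * (247) = -3952
Delta mod 5 = 3

Delta = 3 (mod 5)


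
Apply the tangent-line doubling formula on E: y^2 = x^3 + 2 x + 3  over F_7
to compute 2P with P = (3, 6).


Doubling: s = (3 x1^2 + a) / (2 y1)
s = (3*3^2 + 2) / (2*6) mod 7 = 3
x3 = s^2 - 2 x1 mod 7 = 3^2 - 2*3 = 3
y3 = s (x1 - x3) - y1 mod 7 = 3 * (3 - 3) - 6 = 1

2P = (3, 1)


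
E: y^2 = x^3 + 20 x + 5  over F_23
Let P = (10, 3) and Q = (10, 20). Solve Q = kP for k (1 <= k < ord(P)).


Enumerate multiples of P until we hit Q = (10, 20):
  1P = (10, 3)
  2P = (21, 16)
  3P = (1, 16)
  4P = (5, 0)
  5P = (1, 7)
  6P = (21, 7)
  7P = (10, 20)
Match found at i = 7.

k = 7


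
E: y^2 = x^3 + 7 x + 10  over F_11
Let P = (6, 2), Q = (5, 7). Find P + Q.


P != Q, so use the chord formula.
s = (y2 - y1) / (x2 - x1) = (5) / (10) mod 11 = 6
x3 = s^2 - x1 - x2 mod 11 = 6^2 - 6 - 5 = 3
y3 = s (x1 - x3) - y1 mod 11 = 6 * (6 - 3) - 2 = 5

P + Q = (3, 5)


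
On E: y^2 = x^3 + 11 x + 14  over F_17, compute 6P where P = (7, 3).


k = 6 = 110_2 (binary, LSB first: 011)
Double-and-add from P = (7, 3):
  bit 0 = 0: acc unchanged = O
  bit 1 = 1: acc = O + (7, 14) = (7, 14)
  bit 2 = 1: acc = (7, 14) + (7, 3) = O

6P = O


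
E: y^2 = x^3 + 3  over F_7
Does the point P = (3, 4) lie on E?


Check whether y^2 = x^3 + 0 x + 3 (mod 7) for (x, y) = (3, 4).
LHS: y^2 = 4^2 mod 7 = 2
RHS: x^3 + 0 x + 3 = 3^3 + 0*3 + 3 mod 7 = 2
LHS = RHS

Yes, on the curve


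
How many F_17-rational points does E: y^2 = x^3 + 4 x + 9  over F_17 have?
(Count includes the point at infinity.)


For each x in F_17, count y with y^2 = x^3 + 4 x + 9 mod 17:
  x = 0: RHS = 9, y in [3, 14]  -> 2 point(s)
  x = 2: RHS = 8, y in [5, 12]  -> 2 point(s)
  x = 4: RHS = 4, y in [2, 15]  -> 2 point(s)
  x = 5: RHS = 1, y in [1, 16]  -> 2 point(s)
  x = 8: RHS = 9, y in [3, 14]  -> 2 point(s)
  x = 9: RHS = 9, y in [3, 14]  -> 2 point(s)
  x = 12: RHS = 0, y in [0]  -> 1 point(s)
  x = 14: RHS = 4, y in [2, 15]  -> 2 point(s)
  x = 16: RHS = 4, y in [2, 15]  -> 2 point(s)
Affine points: 17. Add the point at infinity: total = 18.

#E(F_17) = 18


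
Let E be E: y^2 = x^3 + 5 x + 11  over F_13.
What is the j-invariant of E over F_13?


Delta = -16(4 a^3 + 27 b^2) mod 13 = 9
-1728 * (4 a)^3 = -1728 * (4*5)^3 mod 13 = 5
j = 5 * 9^(-1) mod 13 = 2

j = 2 (mod 13)


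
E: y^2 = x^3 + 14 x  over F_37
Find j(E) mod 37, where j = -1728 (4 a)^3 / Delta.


Delta = -16(4 a^3 + 27 b^2) mod 37 = 23
-1728 * (4 a)^3 = -1728 * (4*14)^3 mod 37 = 6
j = 6 * 23^(-1) mod 37 = 26

j = 26 (mod 37)


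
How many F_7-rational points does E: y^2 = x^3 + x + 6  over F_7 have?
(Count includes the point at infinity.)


For each x in F_7, count y with y^2 = x^3 + 1 x + 6 mod 7:
  x = 1: RHS = 1, y in [1, 6]  -> 2 point(s)
  x = 2: RHS = 2, y in [3, 4]  -> 2 point(s)
  x = 3: RHS = 1, y in [1, 6]  -> 2 point(s)
  x = 4: RHS = 4, y in [2, 5]  -> 2 point(s)
  x = 6: RHS = 4, y in [2, 5]  -> 2 point(s)
Affine points: 10. Add the point at infinity: total = 11.

#E(F_7) = 11


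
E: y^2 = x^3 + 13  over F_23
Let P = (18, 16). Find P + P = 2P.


Doubling: s = (3 x1^2 + a) / (2 y1)
s = (3*18^2 + 0) / (2*16) mod 23 = 16
x3 = s^2 - 2 x1 mod 23 = 16^2 - 2*18 = 13
y3 = s (x1 - x3) - y1 mod 23 = 16 * (18 - 13) - 16 = 18

2P = (13, 18)


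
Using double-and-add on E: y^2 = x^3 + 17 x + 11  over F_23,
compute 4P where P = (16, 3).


k = 4 = 100_2 (binary, LSB first: 001)
Double-and-add from P = (16, 3):
  bit 0 = 0: acc unchanged = O
  bit 1 = 0: acc unchanged = O
  bit 2 = 1: acc = O + (18, 10) = (18, 10)

4P = (18, 10)


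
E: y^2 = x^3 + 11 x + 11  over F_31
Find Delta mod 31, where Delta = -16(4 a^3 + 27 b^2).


4 a^3 + 27 b^2 = 4*11^3 + 27*11^2 = 5324 + 3267 = 8591
Delta = -16 * (8591) = -137456
Delta mod 31 = 29

Delta = 29 (mod 31)


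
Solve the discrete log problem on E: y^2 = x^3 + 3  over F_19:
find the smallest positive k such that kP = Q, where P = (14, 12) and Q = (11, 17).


Enumerate multiples of P until we hit Q = (11, 17):
  1P = (14, 12)
  2P = (7, 17)
  3P = (2, 12)
  4P = (3, 7)
  5P = (11, 17)
Match found at i = 5.

k = 5


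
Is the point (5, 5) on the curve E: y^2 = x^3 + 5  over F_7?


Check whether y^2 = x^3 + 0 x + 5 (mod 7) for (x, y) = (5, 5).
LHS: y^2 = 5^2 mod 7 = 4
RHS: x^3 + 0 x + 5 = 5^3 + 0*5 + 5 mod 7 = 4
LHS = RHS

Yes, on the curve


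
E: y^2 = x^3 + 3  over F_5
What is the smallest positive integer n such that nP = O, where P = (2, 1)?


Compute successive multiples of P until we hit O:
  1P = (2, 1)
  2P = (2, 4)
  3P = O

ord(P) = 3


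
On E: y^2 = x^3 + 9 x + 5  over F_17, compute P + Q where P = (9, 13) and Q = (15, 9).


P != Q, so use the chord formula.
s = (y2 - y1) / (x2 - x1) = (13) / (6) mod 17 = 5
x3 = s^2 - x1 - x2 mod 17 = 5^2 - 9 - 15 = 1
y3 = s (x1 - x3) - y1 mod 17 = 5 * (9 - 1) - 13 = 10

P + Q = (1, 10)


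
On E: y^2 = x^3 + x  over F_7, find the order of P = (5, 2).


Compute successive multiples of P until we hit O:
  1P = (5, 2)
  2P = (1, 4)
  3P = (3, 4)
  4P = (0, 0)
  5P = (3, 3)
  6P = (1, 3)
  7P = (5, 5)
  8P = O

ord(P) = 8


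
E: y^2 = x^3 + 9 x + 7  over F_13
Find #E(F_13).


For each x in F_13, count y with y^2 = x^3 + 9 x + 7 mod 13:
  x = 1: RHS = 4, y in [2, 11]  -> 2 point(s)
  x = 3: RHS = 9, y in [3, 10]  -> 2 point(s)
  x = 4: RHS = 3, y in [4, 9]  -> 2 point(s)
  x = 6: RHS = 4, y in [2, 11]  -> 2 point(s)
  x = 7: RHS = 10, y in [6, 7]  -> 2 point(s)
  x = 12: RHS = 10, y in [6, 7]  -> 2 point(s)
Affine points: 12. Add the point at infinity: total = 13.

#E(F_13) = 13


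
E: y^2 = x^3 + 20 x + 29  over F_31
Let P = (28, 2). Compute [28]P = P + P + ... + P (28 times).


k = 28 = 11100_2 (binary, LSB first: 00111)
Double-and-add from P = (28, 2):
  bit 0 = 0: acc unchanged = O
  bit 1 = 0: acc unchanged = O
  bit 2 = 1: acc = O + (23, 15) = (23, 15)
  bit 3 = 1: acc = (23, 15) + (10, 19) = (8, 9)
  bit 4 = 1: acc = (8, 9) + (20, 11) = (28, 29)

28P = (28, 29)


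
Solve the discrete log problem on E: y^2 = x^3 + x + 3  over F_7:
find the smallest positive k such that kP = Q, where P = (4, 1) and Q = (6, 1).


Enumerate multiples of P until we hit Q = (6, 1):
  1P = (4, 1)
  2P = (6, 6)
  3P = (5, 0)
  4P = (6, 1)
Match found at i = 4.

k = 4


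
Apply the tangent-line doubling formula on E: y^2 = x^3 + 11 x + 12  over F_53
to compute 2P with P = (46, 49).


Doubling: s = (3 x1^2 + a) / (2 y1)
s = (3*46^2 + 11) / (2*49) mod 53 = 20
x3 = s^2 - 2 x1 mod 53 = 20^2 - 2*46 = 43
y3 = s (x1 - x3) - y1 mod 53 = 20 * (46 - 43) - 49 = 11

2P = (43, 11)


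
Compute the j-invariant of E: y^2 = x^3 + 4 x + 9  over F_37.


Delta = -16(4 a^3 + 27 b^2) mod 37 = 21
-1728 * (4 a)^3 = -1728 * (4*4)^3 mod 37 = 27
j = 27 * 21^(-1) mod 37 = 33

j = 33 (mod 37)


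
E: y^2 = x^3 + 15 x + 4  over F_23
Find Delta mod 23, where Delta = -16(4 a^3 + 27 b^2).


4 a^3 + 27 b^2 = 4*15^3 + 27*4^2 = 13500 + 432 = 13932
Delta = -16 * (13932) = -222912
Delta mod 23 = 4

Delta = 4 (mod 23)


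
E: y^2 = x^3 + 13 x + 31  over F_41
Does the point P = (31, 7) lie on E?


Check whether y^2 = x^3 + 13 x + 31 (mod 41) for (x, y) = (31, 7).
LHS: y^2 = 7^2 mod 41 = 8
RHS: x^3 + 13 x + 31 = 31^3 + 13*31 + 31 mod 41 = 8
LHS = RHS

Yes, on the curve


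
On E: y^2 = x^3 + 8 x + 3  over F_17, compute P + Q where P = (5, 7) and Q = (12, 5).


P != Q, so use the chord formula.
s = (y2 - y1) / (x2 - x1) = (15) / (7) mod 17 = 7
x3 = s^2 - x1 - x2 mod 17 = 7^2 - 5 - 12 = 15
y3 = s (x1 - x3) - y1 mod 17 = 7 * (5 - 15) - 7 = 8

P + Q = (15, 8)


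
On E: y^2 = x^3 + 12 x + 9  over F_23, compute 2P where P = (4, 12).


Doubling: s = (3 x1^2 + a) / (2 y1)
s = (3*4^2 + 12) / (2*12) mod 23 = 14
x3 = s^2 - 2 x1 mod 23 = 14^2 - 2*4 = 4
y3 = s (x1 - x3) - y1 mod 23 = 14 * (4 - 4) - 12 = 11

2P = (4, 11)


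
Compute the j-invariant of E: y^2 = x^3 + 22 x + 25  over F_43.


Delta = -16(4 a^3 + 27 b^2) mod 43 = 32
-1728 * (4 a)^3 = -1728 * (4*22)^3 mod 43 = 22
j = 22 * 32^(-1) mod 43 = 41

j = 41 (mod 43)


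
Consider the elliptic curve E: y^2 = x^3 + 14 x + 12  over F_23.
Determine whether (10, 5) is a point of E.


Check whether y^2 = x^3 + 14 x + 12 (mod 23) for (x, y) = (10, 5).
LHS: y^2 = 5^2 mod 23 = 2
RHS: x^3 + 14 x + 12 = 10^3 + 14*10 + 12 mod 23 = 2
LHS = RHS

Yes, on the curve


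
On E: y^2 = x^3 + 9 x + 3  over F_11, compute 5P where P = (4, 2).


k = 5 = 101_2 (binary, LSB first: 101)
Double-and-add from P = (4, 2):
  bit 0 = 1: acc = O + (4, 2) = (4, 2)
  bit 1 = 0: acc unchanged = (4, 2)
  bit 2 = 1: acc = (4, 2) + (8, 9) = (0, 5)

5P = (0, 5)


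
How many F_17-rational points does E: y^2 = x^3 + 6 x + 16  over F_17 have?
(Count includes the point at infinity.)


For each x in F_17, count y with y^2 = x^3 + 6 x + 16 mod 17:
  x = 0: RHS = 16, y in [4, 13]  -> 2 point(s)
  x = 2: RHS = 2, y in [6, 11]  -> 2 point(s)
  x = 4: RHS = 2, y in [6, 11]  -> 2 point(s)
  x = 5: RHS = 1, y in [1, 16]  -> 2 point(s)
  x = 6: RHS = 13, y in [8, 9]  -> 2 point(s)
  x = 8: RHS = 15, y in [7, 10]  -> 2 point(s)
  x = 9: RHS = 0, y in [0]  -> 1 point(s)
  x = 11: RHS = 2, y in [6, 11]  -> 2 point(s)
  x = 13: RHS = 13, y in [8, 9]  -> 2 point(s)
  x = 15: RHS = 13, y in [8, 9]  -> 2 point(s)
  x = 16: RHS = 9, y in [3, 14]  -> 2 point(s)
Affine points: 21. Add the point at infinity: total = 22.

#E(F_17) = 22


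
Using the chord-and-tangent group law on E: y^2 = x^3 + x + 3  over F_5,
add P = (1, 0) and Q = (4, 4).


P != Q, so use the chord formula.
s = (y2 - y1) / (x2 - x1) = (4) / (3) mod 5 = 3
x3 = s^2 - x1 - x2 mod 5 = 3^2 - 1 - 4 = 4
y3 = s (x1 - x3) - y1 mod 5 = 3 * (1 - 4) - 0 = 1

P + Q = (4, 1)


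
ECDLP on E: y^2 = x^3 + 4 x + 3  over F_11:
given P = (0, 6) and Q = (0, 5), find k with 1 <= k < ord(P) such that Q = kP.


Enumerate multiples of P until we hit Q = (0, 5):
  1P = (0, 6)
  2P = (5, 7)
  3P = (10, 3)
  4P = (10, 8)
  5P = (5, 4)
  6P = (0, 5)
Match found at i = 6.

k = 6


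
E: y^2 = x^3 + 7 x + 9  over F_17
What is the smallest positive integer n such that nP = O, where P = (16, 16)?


Compute successive multiples of P until we hit O:
  1P = (16, 16)
  2P = (10, 5)
  3P = (9, 11)
  4P = (5, 4)
  5P = (0, 3)
  6P = (0, 14)
  7P = (5, 13)
  8P = (9, 6)
  ... (continuing to 11P)
  11P = O

ord(P) = 11


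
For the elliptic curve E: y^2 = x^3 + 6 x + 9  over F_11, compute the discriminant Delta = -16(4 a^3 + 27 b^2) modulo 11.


4 a^3 + 27 b^2 = 4*6^3 + 27*9^2 = 864 + 2187 = 3051
Delta = -16 * (3051) = -48816
Delta mod 11 = 2

Delta = 2 (mod 11)


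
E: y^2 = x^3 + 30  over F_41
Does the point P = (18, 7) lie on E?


Check whether y^2 = x^3 + 0 x + 30 (mod 41) for (x, y) = (18, 7).
LHS: y^2 = 7^2 mod 41 = 8
RHS: x^3 + 0 x + 30 = 18^3 + 0*18 + 30 mod 41 = 40
LHS != RHS

No, not on the curve


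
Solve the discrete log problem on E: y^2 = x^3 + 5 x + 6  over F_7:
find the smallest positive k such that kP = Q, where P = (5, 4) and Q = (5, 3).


Enumerate multiples of P until we hit Q = (5, 3):
  1P = (5, 4)
  2P = (6, 0)
  3P = (5, 3)
Match found at i = 3.

k = 3


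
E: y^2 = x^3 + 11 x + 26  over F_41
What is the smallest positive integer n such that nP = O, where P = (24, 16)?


Compute successive multiples of P until we hit O:
  1P = (24, 16)
  2P = (32, 31)
  3P = (34, 37)
  4P = (28, 33)
  5P = (25, 31)
  6P = (12, 0)
  7P = (25, 10)
  8P = (28, 8)
  ... (continuing to 12P)
  12P = O

ord(P) = 12


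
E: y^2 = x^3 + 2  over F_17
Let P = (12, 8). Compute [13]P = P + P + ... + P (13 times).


k = 13 = 1101_2 (binary, LSB first: 1011)
Double-and-add from P = (12, 8):
  bit 0 = 1: acc = O + (12, 8) = (12, 8)
  bit 1 = 0: acc unchanged = (12, 8)
  bit 2 = 1: acc = (12, 8) + (10, 13) = (14, 14)
  bit 3 = 1: acc = (14, 14) + (5, 12) = (14, 3)

13P = (14, 3)


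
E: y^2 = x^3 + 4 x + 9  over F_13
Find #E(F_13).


For each x in F_13, count y with y^2 = x^3 + 4 x + 9 mod 13:
  x = 0: RHS = 9, y in [3, 10]  -> 2 point(s)
  x = 1: RHS = 1, y in [1, 12]  -> 2 point(s)
  x = 2: RHS = 12, y in [5, 8]  -> 2 point(s)
  x = 3: RHS = 9, y in [3, 10]  -> 2 point(s)
  x = 7: RHS = 3, y in [4, 9]  -> 2 point(s)
  x = 10: RHS = 9, y in [3, 10]  -> 2 point(s)
  x = 12: RHS = 4, y in [2, 11]  -> 2 point(s)
Affine points: 14. Add the point at infinity: total = 15.

#E(F_13) = 15


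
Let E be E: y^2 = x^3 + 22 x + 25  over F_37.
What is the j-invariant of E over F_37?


Delta = -16(4 a^3 + 27 b^2) mod 37 = 20
-1728 * (4 a)^3 = -1728 * (4*22)^3 mod 37 = 29
j = 29 * 20^(-1) mod 37 = 7

j = 7 (mod 37)


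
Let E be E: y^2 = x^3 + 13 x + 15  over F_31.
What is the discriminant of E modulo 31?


4 a^3 + 27 b^2 = 4*13^3 + 27*15^2 = 8788 + 6075 = 14863
Delta = -16 * (14863) = -237808
Delta mod 31 = 24

Delta = 24 (mod 31)


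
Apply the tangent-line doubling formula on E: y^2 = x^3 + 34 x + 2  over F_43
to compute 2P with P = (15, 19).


Doubling: s = (3 x1^2 + a) / (2 y1)
s = (3*15^2 + 34) / (2*19) mod 43 = 13
x3 = s^2 - 2 x1 mod 43 = 13^2 - 2*15 = 10
y3 = s (x1 - x3) - y1 mod 43 = 13 * (15 - 10) - 19 = 3

2P = (10, 3)


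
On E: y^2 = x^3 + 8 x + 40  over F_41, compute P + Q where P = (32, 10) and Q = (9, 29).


P != Q, so use the chord formula.
s = (y2 - y1) / (x2 - x1) = (19) / (18) mod 41 = 17
x3 = s^2 - x1 - x2 mod 41 = 17^2 - 32 - 9 = 2
y3 = s (x1 - x3) - y1 mod 41 = 17 * (32 - 2) - 10 = 8

P + Q = (2, 8)


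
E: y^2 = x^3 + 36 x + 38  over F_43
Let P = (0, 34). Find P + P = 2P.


Doubling: s = (3 x1^2 + a) / (2 y1)
s = (3*0^2 + 36) / (2*34) mod 43 = 41
x3 = s^2 - 2 x1 mod 43 = 41^2 - 2*0 = 4
y3 = s (x1 - x3) - y1 mod 43 = 41 * (0 - 4) - 34 = 17

2P = (4, 17)


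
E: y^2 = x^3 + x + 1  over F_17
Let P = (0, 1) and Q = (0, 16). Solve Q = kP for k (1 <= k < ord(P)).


Enumerate multiples of P until we hit Q = (0, 16):
  1P = (0, 1)
  2P = (13, 1)
  3P = (4, 16)
  4P = (9, 12)
  5P = (16, 4)
  6P = (10, 12)
  7P = (6, 6)
  8P = (15, 12)
  9P = (11, 0)
  10P = (15, 5)
  11P = (6, 11)
  12P = (10, 5)
  13P = (16, 13)
  14P = (9, 5)
  15P = (4, 1)
  16P = (13, 16)
  17P = (0, 16)
Match found at i = 17.

k = 17


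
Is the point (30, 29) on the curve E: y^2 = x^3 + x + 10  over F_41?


Check whether y^2 = x^3 + 1 x + 10 (mod 41) for (x, y) = (30, 29).
LHS: y^2 = 29^2 mod 41 = 21
RHS: x^3 + 1 x + 10 = 30^3 + 1*30 + 10 mod 41 = 21
LHS = RHS

Yes, on the curve


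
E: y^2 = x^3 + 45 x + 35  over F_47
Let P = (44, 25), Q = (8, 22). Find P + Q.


P != Q, so use the chord formula.
s = (y2 - y1) / (x2 - x1) = (44) / (11) mod 47 = 4
x3 = s^2 - x1 - x2 mod 47 = 4^2 - 44 - 8 = 11
y3 = s (x1 - x3) - y1 mod 47 = 4 * (44 - 11) - 25 = 13

P + Q = (11, 13)


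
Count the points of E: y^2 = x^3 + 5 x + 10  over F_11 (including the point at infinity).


For each x in F_11, count y with y^2 = x^3 + 5 x + 10 mod 11:
  x = 1: RHS = 5, y in [4, 7]  -> 2 point(s)
  x = 6: RHS = 3, y in [5, 6]  -> 2 point(s)
  x = 7: RHS = 3, y in [5, 6]  -> 2 point(s)
  x = 8: RHS = 1, y in [1, 10]  -> 2 point(s)
  x = 9: RHS = 3, y in [5, 6]  -> 2 point(s)
  x = 10: RHS = 4, y in [2, 9]  -> 2 point(s)
Affine points: 12. Add the point at infinity: total = 13.

#E(F_11) = 13


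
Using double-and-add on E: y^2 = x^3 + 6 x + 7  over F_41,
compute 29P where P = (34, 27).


k = 29 = 11101_2 (binary, LSB first: 10111)
Double-and-add from P = (34, 27):
  bit 0 = 1: acc = O + (34, 27) = (34, 27)
  bit 1 = 0: acc unchanged = (34, 27)
  bit 2 = 1: acc = (34, 27) + (22, 2) = (5, 30)
  bit 3 = 1: acc = (5, 30) + (7, 33) = (21, 28)
  bit 4 = 1: acc = (21, 28) + (35, 40) = (10, 40)

29P = (10, 40)


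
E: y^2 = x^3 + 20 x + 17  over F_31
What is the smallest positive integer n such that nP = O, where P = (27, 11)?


Compute successive multiples of P until we hit O:
  1P = (27, 11)
  2P = (5, 26)
  3P = (19, 23)
  4P = (26, 3)
  5P = (11, 24)
  6P = (18, 3)
  7P = (22, 21)
  8P = (17, 0)
  ... (continuing to 16P)
  16P = O

ord(P) = 16


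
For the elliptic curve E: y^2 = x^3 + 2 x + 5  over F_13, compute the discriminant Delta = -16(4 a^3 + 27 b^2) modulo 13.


4 a^3 + 27 b^2 = 4*2^3 + 27*5^2 = 32 + 675 = 707
Delta = -16 * (707) = -11312
Delta mod 13 = 11

Delta = 11 (mod 13)


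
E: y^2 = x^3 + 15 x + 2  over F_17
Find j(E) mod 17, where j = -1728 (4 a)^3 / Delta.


Delta = -16(4 a^3 + 27 b^2) mod 17 = 8
-1728 * (4 a)^3 = -1728 * (4*15)^3 mod 17 = 5
j = 5 * 8^(-1) mod 17 = 7

j = 7 (mod 17)


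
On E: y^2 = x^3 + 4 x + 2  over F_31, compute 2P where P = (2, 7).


Doubling: s = (3 x1^2 + a) / (2 y1)
s = (3*2^2 + 4) / (2*7) mod 31 = 10
x3 = s^2 - 2 x1 mod 31 = 10^2 - 2*2 = 3
y3 = s (x1 - x3) - y1 mod 31 = 10 * (2 - 3) - 7 = 14

2P = (3, 14)


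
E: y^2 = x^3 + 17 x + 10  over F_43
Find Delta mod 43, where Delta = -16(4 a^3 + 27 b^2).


4 a^3 + 27 b^2 = 4*17^3 + 27*10^2 = 19652 + 2700 = 22352
Delta = -16 * (22352) = -357632
Delta mod 43 = 42

Delta = 42 (mod 43)


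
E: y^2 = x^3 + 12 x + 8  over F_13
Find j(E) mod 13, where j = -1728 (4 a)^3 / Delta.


Delta = -16(4 a^3 + 27 b^2) mod 13 = 2
-1728 * (4 a)^3 = -1728 * (4*12)^3 mod 13 = 1
j = 1 * 2^(-1) mod 13 = 7

j = 7 (mod 13)


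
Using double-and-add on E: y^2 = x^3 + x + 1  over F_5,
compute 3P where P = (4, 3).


k = 3 = 11_2 (binary, LSB first: 11)
Double-and-add from P = (4, 3):
  bit 0 = 1: acc = O + (4, 3) = (4, 3)
  bit 1 = 1: acc = (4, 3) + (3, 1) = (2, 1)

3P = (2, 1)


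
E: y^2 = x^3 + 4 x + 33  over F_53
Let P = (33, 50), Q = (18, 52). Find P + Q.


P != Q, so use the chord formula.
s = (y2 - y1) / (x2 - x1) = (2) / (38) mod 53 = 14
x3 = s^2 - x1 - x2 mod 53 = 14^2 - 33 - 18 = 39
y3 = s (x1 - x3) - y1 mod 53 = 14 * (33 - 39) - 50 = 25

P + Q = (39, 25)


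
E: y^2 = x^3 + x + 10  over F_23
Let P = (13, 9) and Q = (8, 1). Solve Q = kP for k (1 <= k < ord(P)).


Enumerate multiples of P until we hit Q = (8, 1):
  1P = (13, 9)
  2P = (22, 13)
  3P = (20, 16)
  4P = (14, 13)
  5P = (12, 18)
  6P = (10, 10)
  7P = (18, 8)
  8P = (4, 3)
  9P = (9, 9)
  10P = (1, 14)
  11P = (17, 8)
  12P = (6, 18)
  13P = (8, 1)
Match found at i = 13.

k = 13


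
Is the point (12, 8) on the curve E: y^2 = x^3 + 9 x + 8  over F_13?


Check whether y^2 = x^3 + 9 x + 8 (mod 13) for (x, y) = (12, 8).
LHS: y^2 = 8^2 mod 13 = 12
RHS: x^3 + 9 x + 8 = 12^3 + 9*12 + 8 mod 13 = 11
LHS != RHS

No, not on the curve


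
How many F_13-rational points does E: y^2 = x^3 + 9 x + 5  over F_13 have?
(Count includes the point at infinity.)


For each x in F_13, count y with y^2 = x^3 + 9 x + 5 mod 13:
  x = 4: RHS = 1, y in [1, 12]  -> 2 point(s)
  x = 8: RHS = 4, y in [2, 11]  -> 2 point(s)
  x = 9: RHS = 9, y in [3, 10]  -> 2 point(s)
  x = 10: RHS = 3, y in [4, 9]  -> 2 point(s)
Affine points: 8. Add the point at infinity: total = 9.

#E(F_13) = 9


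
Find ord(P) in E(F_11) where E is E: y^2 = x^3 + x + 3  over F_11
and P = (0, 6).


Compute successive multiples of P until we hit O:
  1P = (0, 6)
  2P = (1, 4)
  3P = (3, 0)
  4P = (1, 7)
  5P = (0, 5)
  6P = O

ord(P) = 6


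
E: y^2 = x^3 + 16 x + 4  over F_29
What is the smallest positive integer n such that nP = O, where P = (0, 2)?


Compute successive multiples of P until we hit O:
  1P = (0, 2)
  2P = (16, 21)
  3P = (22, 19)
  4P = (20, 1)
  5P = (4, 4)
  6P = (18, 18)
  7P = (10, 2)
  8P = (19, 27)
  ... (continuing to 33P)
  33P = O

ord(P) = 33


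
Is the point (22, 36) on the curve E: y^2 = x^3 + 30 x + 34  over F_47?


Check whether y^2 = x^3 + 30 x + 34 (mod 47) for (x, y) = (22, 36).
LHS: y^2 = 36^2 mod 47 = 27
RHS: x^3 + 30 x + 34 = 22^3 + 30*22 + 34 mod 47 = 15
LHS != RHS

No, not on the curve


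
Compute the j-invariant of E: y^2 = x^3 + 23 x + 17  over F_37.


Delta = -16(4 a^3 + 27 b^2) mod 37 = 4
-1728 * (4 a)^3 = -1728 * (4*23)^3 mod 37 = 31
j = 31 * 4^(-1) mod 37 = 17

j = 17 (mod 37)


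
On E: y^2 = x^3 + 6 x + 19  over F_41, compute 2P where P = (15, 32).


Doubling: s = (3 x1^2 + a) / (2 y1)
s = (3*15^2 + 6) / (2*32) mod 41 = 10
x3 = s^2 - 2 x1 mod 41 = 10^2 - 2*15 = 29
y3 = s (x1 - x3) - y1 mod 41 = 10 * (15 - 29) - 32 = 33

2P = (29, 33)
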